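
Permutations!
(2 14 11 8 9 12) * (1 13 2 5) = [0, 13, 14, 3, 4, 1, 6, 7, 9, 12, 10, 8, 5, 2, 11] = (1 13 2 14 11 8 9 12 5)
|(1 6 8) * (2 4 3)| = |(1 6 8)(2 4 3)| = 3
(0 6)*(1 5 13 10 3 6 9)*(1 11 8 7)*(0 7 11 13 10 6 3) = [9, 5, 2, 3, 4, 10, 7, 1, 11, 13, 0, 8, 12, 6] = (0 9 13 6 7 1 5 10)(8 11)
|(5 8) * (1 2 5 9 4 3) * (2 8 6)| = |(1 8 9 4 3)(2 5 6)| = 15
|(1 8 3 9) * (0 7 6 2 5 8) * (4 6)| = |(0 7 4 6 2 5 8 3 9 1)| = 10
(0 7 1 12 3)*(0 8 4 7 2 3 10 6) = (0 2 3 8 4 7 1 12 10 6) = [2, 12, 3, 8, 7, 5, 0, 1, 4, 9, 6, 11, 10]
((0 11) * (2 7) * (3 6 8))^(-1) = (0 11)(2 7)(3 8 6)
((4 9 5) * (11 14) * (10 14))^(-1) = (4 5 9)(10 11 14)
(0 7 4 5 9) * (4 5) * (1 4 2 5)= (0 7 1 4 2 5 9)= [7, 4, 5, 3, 2, 9, 6, 1, 8, 0]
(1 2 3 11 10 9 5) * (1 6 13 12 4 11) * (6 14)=(1 2 3)(4 11 10 9 5 14 6 13 12)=[0, 2, 3, 1, 11, 14, 13, 7, 8, 5, 9, 10, 4, 12, 6]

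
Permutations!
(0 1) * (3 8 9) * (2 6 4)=(0 1)(2 6 4)(3 8 9)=[1, 0, 6, 8, 2, 5, 4, 7, 9, 3]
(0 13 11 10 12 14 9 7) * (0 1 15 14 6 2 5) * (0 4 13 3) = (0 3)(1 15 14 9 7)(2 5 4 13 11 10 12 6) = [3, 15, 5, 0, 13, 4, 2, 1, 8, 7, 12, 10, 6, 11, 9, 14]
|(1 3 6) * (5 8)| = 6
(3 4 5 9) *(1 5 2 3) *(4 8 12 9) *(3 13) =(1 5 4 2 13 3 8 12 9) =[0, 5, 13, 8, 2, 4, 6, 7, 12, 1, 10, 11, 9, 3]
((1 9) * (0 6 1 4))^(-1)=(0 4 9 1 6)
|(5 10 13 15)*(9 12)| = 4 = |(5 10 13 15)(9 12)|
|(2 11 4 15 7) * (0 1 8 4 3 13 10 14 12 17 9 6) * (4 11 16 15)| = 12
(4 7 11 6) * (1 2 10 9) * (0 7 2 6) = (0 7 11)(1 6 4 2 10 9) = [7, 6, 10, 3, 2, 5, 4, 11, 8, 1, 9, 0]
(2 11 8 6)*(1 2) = (1 2 11 8 6) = [0, 2, 11, 3, 4, 5, 1, 7, 6, 9, 10, 8]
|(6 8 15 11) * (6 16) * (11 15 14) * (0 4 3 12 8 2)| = |(0 4 3 12 8 14 11 16 6 2)| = 10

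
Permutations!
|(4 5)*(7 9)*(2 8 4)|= 4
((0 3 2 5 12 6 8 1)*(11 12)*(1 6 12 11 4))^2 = (12)(0 2 4)(1 3 5) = ((12)(0 3 2 5 4 1)(6 8))^2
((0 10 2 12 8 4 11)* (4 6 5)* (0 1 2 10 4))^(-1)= (0 5 6 8 12 2 1 11 4)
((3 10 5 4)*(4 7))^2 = ((3 10 5 7 4))^2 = (3 5 4 10 7)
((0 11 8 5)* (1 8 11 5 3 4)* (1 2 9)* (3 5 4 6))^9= ((11)(0 4 2 9 1 8 5)(3 6))^9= (11)(0 2 1 5 4 9 8)(3 6)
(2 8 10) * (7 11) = (2 8 10)(7 11) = [0, 1, 8, 3, 4, 5, 6, 11, 10, 9, 2, 7]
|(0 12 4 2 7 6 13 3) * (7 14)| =|(0 12 4 2 14 7 6 13 3)| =9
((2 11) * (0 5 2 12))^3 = (0 11 5 12 2)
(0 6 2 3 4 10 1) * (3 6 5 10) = [5, 0, 6, 4, 3, 10, 2, 7, 8, 9, 1] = (0 5 10 1)(2 6)(3 4)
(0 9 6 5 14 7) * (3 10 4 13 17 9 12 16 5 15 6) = (0 12 16 5 14 7)(3 10 4 13 17 9)(6 15) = [12, 1, 2, 10, 13, 14, 15, 0, 8, 3, 4, 11, 16, 17, 7, 6, 5, 9]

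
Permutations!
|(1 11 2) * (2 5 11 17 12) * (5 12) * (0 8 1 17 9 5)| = |(0 8 1 9 5 11 12 2 17)| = 9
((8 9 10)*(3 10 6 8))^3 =((3 10)(6 8 9))^3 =(3 10)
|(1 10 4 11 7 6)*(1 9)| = |(1 10 4 11 7 6 9)| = 7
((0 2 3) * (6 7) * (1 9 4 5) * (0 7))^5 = ((0 2 3 7 6)(1 9 4 5))^5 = (1 9 4 5)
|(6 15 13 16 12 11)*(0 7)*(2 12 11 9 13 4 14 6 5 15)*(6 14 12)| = 8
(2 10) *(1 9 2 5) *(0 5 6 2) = [5, 9, 10, 3, 4, 1, 2, 7, 8, 0, 6] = (0 5 1 9)(2 10 6)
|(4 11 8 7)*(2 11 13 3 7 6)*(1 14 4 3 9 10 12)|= 28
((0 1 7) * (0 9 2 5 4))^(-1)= ((0 1 7 9 2 5 4))^(-1)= (0 4 5 2 9 7 1)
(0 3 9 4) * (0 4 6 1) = (0 3 9 6 1) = [3, 0, 2, 9, 4, 5, 1, 7, 8, 6]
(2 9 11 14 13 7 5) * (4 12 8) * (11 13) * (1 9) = (1 9 13 7 5 2)(4 12 8)(11 14) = [0, 9, 1, 3, 12, 2, 6, 5, 4, 13, 10, 14, 8, 7, 11]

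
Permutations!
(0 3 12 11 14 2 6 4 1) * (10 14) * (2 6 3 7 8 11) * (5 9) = (0 7 8 11 10 14 6 4 1)(2 3 12)(5 9) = [7, 0, 3, 12, 1, 9, 4, 8, 11, 5, 14, 10, 2, 13, 6]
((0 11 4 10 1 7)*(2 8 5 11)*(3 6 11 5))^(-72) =((0 2 8 3 6 11 4 10 1 7))^(-72) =(0 1 4 6 8)(2 7 10 11 3)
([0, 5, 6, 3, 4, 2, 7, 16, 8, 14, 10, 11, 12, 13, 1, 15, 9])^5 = [0, 16, 14, 3, 4, 9, 1, 5, 8, 6, 10, 11, 12, 13, 7, 15, 2]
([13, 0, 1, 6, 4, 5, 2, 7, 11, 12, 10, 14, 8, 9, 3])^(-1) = [1, 2, 6, 14, 4, 5, 3, 7, 12, 13, 10, 8, 9, 0, 11]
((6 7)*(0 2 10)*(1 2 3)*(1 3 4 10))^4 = (0 4 10)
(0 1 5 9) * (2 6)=(0 1 5 9)(2 6)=[1, 5, 6, 3, 4, 9, 2, 7, 8, 0]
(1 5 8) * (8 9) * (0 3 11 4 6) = (0 3 11 4 6)(1 5 9 8) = [3, 5, 2, 11, 6, 9, 0, 7, 1, 8, 10, 4]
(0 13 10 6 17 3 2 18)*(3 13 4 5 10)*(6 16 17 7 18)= (0 4 5 10 16 17 13 3 2 6 7 18)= [4, 1, 6, 2, 5, 10, 7, 18, 8, 9, 16, 11, 12, 3, 14, 15, 17, 13, 0]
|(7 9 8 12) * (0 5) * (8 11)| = 10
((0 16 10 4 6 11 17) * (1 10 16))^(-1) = (0 17 11 6 4 10 1)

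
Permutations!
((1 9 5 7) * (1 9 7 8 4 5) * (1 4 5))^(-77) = (1 4 9 7)(5 8)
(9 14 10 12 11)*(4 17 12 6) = (4 17 12 11 9 14 10 6) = [0, 1, 2, 3, 17, 5, 4, 7, 8, 14, 6, 9, 11, 13, 10, 15, 16, 12]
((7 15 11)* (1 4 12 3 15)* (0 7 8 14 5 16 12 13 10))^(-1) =((0 7 1 4 13 10)(3 15 11 8 14 5 16 12))^(-1) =(0 10 13 4 1 7)(3 12 16 5 14 8 11 15)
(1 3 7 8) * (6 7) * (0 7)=(0 7 8 1 3 6)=[7, 3, 2, 6, 4, 5, 0, 8, 1]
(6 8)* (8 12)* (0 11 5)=(0 11 5)(6 12 8)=[11, 1, 2, 3, 4, 0, 12, 7, 6, 9, 10, 5, 8]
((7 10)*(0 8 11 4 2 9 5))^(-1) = (0 5 9 2 4 11 8)(7 10)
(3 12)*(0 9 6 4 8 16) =(0 9 6 4 8 16)(3 12) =[9, 1, 2, 12, 8, 5, 4, 7, 16, 6, 10, 11, 3, 13, 14, 15, 0]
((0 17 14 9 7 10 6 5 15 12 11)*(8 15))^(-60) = ((0 17 14 9 7 10 6 5 8 15 12 11))^(-60) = (17)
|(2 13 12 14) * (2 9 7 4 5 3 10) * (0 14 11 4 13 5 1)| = |(0 14 9 7 13 12 11 4 1)(2 5 3 10)| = 36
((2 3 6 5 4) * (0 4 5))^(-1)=(0 6 3 2 4)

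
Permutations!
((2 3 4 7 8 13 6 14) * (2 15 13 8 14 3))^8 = (3 4 7 14 15 13 6)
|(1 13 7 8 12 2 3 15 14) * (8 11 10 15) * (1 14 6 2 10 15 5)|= 12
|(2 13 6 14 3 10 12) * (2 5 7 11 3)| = 12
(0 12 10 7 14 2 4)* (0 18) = (0 12 10 7 14 2 4 18) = [12, 1, 4, 3, 18, 5, 6, 14, 8, 9, 7, 11, 10, 13, 2, 15, 16, 17, 0]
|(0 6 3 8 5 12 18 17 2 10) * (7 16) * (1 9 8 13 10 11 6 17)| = 24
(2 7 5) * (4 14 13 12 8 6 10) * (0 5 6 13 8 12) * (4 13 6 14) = (0 5 2 7 14 8 6 10 13) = [5, 1, 7, 3, 4, 2, 10, 14, 6, 9, 13, 11, 12, 0, 8]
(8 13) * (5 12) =(5 12)(8 13) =[0, 1, 2, 3, 4, 12, 6, 7, 13, 9, 10, 11, 5, 8]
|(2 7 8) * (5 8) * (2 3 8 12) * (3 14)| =|(2 7 5 12)(3 8 14)| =12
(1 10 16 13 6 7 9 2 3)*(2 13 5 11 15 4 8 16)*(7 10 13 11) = (1 13 6 10 2 3)(4 8 16 5 7 9 11 15) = [0, 13, 3, 1, 8, 7, 10, 9, 16, 11, 2, 15, 12, 6, 14, 4, 5]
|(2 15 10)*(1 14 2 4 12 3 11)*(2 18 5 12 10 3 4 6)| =12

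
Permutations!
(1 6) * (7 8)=[0, 6, 2, 3, 4, 5, 1, 8, 7]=(1 6)(7 8)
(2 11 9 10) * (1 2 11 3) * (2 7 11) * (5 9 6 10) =[0, 7, 3, 1, 4, 9, 10, 11, 8, 5, 2, 6] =(1 7 11 6 10 2 3)(5 9)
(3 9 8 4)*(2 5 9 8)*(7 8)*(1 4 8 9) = (1 4 3 7 9 2 5) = [0, 4, 5, 7, 3, 1, 6, 9, 8, 2]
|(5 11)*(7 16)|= 2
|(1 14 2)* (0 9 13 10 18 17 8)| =21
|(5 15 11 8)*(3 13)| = |(3 13)(5 15 11 8)| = 4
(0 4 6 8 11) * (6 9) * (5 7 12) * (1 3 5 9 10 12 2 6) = [4, 3, 6, 5, 10, 7, 8, 2, 11, 1, 12, 0, 9] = (0 4 10 12 9 1 3 5 7 2 6 8 11)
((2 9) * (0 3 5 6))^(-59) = ((0 3 5 6)(2 9))^(-59) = (0 3 5 6)(2 9)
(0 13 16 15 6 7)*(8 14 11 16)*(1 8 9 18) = (0 13 9 18 1 8 14 11 16 15 6 7) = [13, 8, 2, 3, 4, 5, 7, 0, 14, 18, 10, 16, 12, 9, 11, 6, 15, 17, 1]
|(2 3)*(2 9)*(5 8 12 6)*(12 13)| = |(2 3 9)(5 8 13 12 6)| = 15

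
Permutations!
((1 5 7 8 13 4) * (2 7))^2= (1 2 8 4 5 7 13)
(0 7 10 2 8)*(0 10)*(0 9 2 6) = (0 7 9 2 8 10 6) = [7, 1, 8, 3, 4, 5, 0, 9, 10, 2, 6]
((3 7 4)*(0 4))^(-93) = (0 7 3 4)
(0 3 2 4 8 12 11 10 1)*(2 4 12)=(0 3 4 8 2 12 11 10 1)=[3, 0, 12, 4, 8, 5, 6, 7, 2, 9, 1, 10, 11]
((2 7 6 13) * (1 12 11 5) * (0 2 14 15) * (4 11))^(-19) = (0 7 13 15 2 6 14)(1 12 4 11 5)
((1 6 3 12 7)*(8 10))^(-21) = (1 7 12 3 6)(8 10)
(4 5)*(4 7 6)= (4 5 7 6)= [0, 1, 2, 3, 5, 7, 4, 6]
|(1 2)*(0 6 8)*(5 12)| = |(0 6 8)(1 2)(5 12)| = 6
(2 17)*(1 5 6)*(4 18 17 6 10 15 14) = (1 5 10 15 14 4 18 17 2 6) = [0, 5, 6, 3, 18, 10, 1, 7, 8, 9, 15, 11, 12, 13, 4, 14, 16, 2, 17]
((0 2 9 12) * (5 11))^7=(0 12 9 2)(5 11)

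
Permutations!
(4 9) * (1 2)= [0, 2, 1, 3, 9, 5, 6, 7, 8, 4]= (1 2)(4 9)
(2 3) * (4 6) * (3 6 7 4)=(2 6 3)(4 7)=[0, 1, 6, 2, 7, 5, 3, 4]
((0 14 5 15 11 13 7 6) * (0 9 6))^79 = (0 5 11 7 14 15 13)(6 9)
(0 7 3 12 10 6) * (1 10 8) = [7, 10, 2, 12, 4, 5, 0, 3, 1, 9, 6, 11, 8] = (0 7 3 12 8 1 10 6)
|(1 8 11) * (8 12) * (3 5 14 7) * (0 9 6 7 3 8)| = 24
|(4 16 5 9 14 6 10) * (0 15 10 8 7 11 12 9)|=|(0 15 10 4 16 5)(6 8 7 11 12 9 14)|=42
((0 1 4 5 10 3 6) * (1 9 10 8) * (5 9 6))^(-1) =(0 6)(1 8 5 3 10 9 4)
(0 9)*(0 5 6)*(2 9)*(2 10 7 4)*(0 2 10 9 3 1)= [9, 0, 3, 1, 10, 6, 2, 4, 8, 5, 7]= (0 9 5 6 2 3 1)(4 10 7)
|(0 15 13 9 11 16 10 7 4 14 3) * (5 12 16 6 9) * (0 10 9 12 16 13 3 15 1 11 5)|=|(0 1 11 6 12 13)(3 10 7 4 14 15)(5 16 9)|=6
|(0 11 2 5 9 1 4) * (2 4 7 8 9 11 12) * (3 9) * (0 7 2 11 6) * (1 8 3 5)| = |(0 12 11 4 7 3 9 8 5 6)(1 2)| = 10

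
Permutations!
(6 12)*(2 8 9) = (2 8 9)(6 12) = [0, 1, 8, 3, 4, 5, 12, 7, 9, 2, 10, 11, 6]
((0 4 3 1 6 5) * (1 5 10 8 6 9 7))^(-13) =(0 5 3 4)(1 7 9)(6 8 10)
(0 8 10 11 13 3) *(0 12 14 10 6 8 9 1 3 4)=(0 9 1 3 12 14 10 11 13 4)(6 8)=[9, 3, 2, 12, 0, 5, 8, 7, 6, 1, 11, 13, 14, 4, 10]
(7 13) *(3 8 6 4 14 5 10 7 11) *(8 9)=(3 9 8 6 4 14 5 10 7 13 11)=[0, 1, 2, 9, 14, 10, 4, 13, 6, 8, 7, 3, 12, 11, 5]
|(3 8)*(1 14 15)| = 6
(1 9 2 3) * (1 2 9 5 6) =[0, 5, 3, 2, 4, 6, 1, 7, 8, 9] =(9)(1 5 6)(2 3)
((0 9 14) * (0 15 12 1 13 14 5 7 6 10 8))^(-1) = ((0 9 5 7 6 10 8)(1 13 14 15 12))^(-1) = (0 8 10 6 7 5 9)(1 12 15 14 13)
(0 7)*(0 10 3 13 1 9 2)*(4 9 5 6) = (0 7 10 3 13 1 5 6 4 9 2) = [7, 5, 0, 13, 9, 6, 4, 10, 8, 2, 3, 11, 12, 1]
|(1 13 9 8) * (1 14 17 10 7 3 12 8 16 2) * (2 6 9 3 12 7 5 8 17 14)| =|(1 13 3 7 12 17 10 5 8 2)(6 9 16)| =30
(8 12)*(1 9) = (1 9)(8 12) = [0, 9, 2, 3, 4, 5, 6, 7, 12, 1, 10, 11, 8]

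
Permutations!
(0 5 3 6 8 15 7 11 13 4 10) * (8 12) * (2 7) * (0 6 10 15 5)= (2 7 11 13 4 15)(3 10 6 12 8 5)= [0, 1, 7, 10, 15, 3, 12, 11, 5, 9, 6, 13, 8, 4, 14, 2]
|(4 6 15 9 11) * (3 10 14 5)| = 20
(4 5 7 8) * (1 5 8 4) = (1 5 7 4 8) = [0, 5, 2, 3, 8, 7, 6, 4, 1]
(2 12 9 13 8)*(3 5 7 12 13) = (2 13 8)(3 5 7 12 9) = [0, 1, 13, 5, 4, 7, 6, 12, 2, 3, 10, 11, 9, 8]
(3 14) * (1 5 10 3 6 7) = (1 5 10 3 14 6 7) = [0, 5, 2, 14, 4, 10, 7, 1, 8, 9, 3, 11, 12, 13, 6]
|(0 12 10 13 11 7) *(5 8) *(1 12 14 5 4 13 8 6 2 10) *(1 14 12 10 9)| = |(0 12 14 5 6 2 9 1 10 8 4 13 11 7)| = 14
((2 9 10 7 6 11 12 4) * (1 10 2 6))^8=((1 10 7)(2 9)(4 6 11 12))^8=(12)(1 7 10)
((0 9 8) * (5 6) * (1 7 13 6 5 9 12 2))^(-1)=(0 8 9 6 13 7 1 2 12)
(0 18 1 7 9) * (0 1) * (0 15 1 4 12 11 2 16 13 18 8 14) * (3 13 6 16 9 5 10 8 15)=(0 15 1 7 5 10 8 14)(2 9 4 12 11)(3 13 18)(6 16)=[15, 7, 9, 13, 12, 10, 16, 5, 14, 4, 8, 2, 11, 18, 0, 1, 6, 17, 3]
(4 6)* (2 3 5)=(2 3 5)(4 6)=[0, 1, 3, 5, 6, 2, 4]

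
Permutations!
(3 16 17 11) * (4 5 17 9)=(3 16 9 4 5 17 11)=[0, 1, 2, 16, 5, 17, 6, 7, 8, 4, 10, 3, 12, 13, 14, 15, 9, 11]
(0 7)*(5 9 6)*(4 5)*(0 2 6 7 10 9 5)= (0 10 9 7 2 6 4)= [10, 1, 6, 3, 0, 5, 4, 2, 8, 7, 9]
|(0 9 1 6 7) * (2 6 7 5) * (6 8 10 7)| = 9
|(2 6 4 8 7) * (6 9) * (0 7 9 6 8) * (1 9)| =|(0 7 2 6 4)(1 9 8)| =15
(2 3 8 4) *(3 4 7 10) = (2 4)(3 8 7 10) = [0, 1, 4, 8, 2, 5, 6, 10, 7, 9, 3]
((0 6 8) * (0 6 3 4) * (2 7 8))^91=(0 3 4)(2 6 8 7)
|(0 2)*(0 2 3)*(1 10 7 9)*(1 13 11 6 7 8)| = |(0 3)(1 10 8)(6 7 9 13 11)| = 30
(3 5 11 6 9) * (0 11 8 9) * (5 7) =(0 11 6)(3 7 5 8 9) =[11, 1, 2, 7, 4, 8, 0, 5, 9, 3, 10, 6]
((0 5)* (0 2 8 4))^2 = (0 2 4 5 8)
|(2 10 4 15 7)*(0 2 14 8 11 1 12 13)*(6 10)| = |(0 2 6 10 4 15 7 14 8 11 1 12 13)| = 13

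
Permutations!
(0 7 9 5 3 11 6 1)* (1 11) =(0 7 9 5 3 1)(6 11) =[7, 0, 2, 1, 4, 3, 11, 9, 8, 5, 10, 6]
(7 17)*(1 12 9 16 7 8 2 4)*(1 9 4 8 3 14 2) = (1 12 4 9 16 7 17 3 14 2 8) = [0, 12, 8, 14, 9, 5, 6, 17, 1, 16, 10, 11, 4, 13, 2, 15, 7, 3]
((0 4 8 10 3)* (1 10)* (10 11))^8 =((0 4 8 1 11 10 3))^8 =(0 4 8 1 11 10 3)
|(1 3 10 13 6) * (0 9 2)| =15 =|(0 9 2)(1 3 10 13 6)|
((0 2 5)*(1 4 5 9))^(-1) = ((0 2 9 1 4 5))^(-1) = (0 5 4 1 9 2)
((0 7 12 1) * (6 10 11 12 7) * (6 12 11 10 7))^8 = (0 1 12)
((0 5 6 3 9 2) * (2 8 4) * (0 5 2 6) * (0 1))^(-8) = ((0 2 5 1)(3 9 8 4 6))^(-8) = (3 8 6 9 4)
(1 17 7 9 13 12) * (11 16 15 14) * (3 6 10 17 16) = [0, 16, 2, 6, 4, 5, 10, 9, 8, 13, 17, 3, 1, 12, 11, 14, 15, 7] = (1 16 15 14 11 3 6 10 17 7 9 13 12)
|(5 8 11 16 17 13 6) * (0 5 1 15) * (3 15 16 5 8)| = |(0 8 11 5 3 15)(1 16 17 13 6)| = 30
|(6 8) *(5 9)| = 2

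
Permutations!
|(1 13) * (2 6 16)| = 6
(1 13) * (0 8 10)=(0 8 10)(1 13)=[8, 13, 2, 3, 4, 5, 6, 7, 10, 9, 0, 11, 12, 1]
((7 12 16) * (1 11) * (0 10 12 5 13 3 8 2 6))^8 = ((0 10 12 16 7 5 13 3 8 2 6)(1 11))^8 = (0 8 5 12 6 3 7 10 2 13 16)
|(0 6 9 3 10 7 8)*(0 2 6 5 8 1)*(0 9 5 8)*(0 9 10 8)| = 6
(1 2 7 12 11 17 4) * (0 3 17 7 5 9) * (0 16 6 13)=(0 3 17 4 1 2 5 9 16 6 13)(7 12 11)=[3, 2, 5, 17, 1, 9, 13, 12, 8, 16, 10, 7, 11, 0, 14, 15, 6, 4]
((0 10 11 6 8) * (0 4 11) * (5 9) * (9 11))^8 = ((0 10)(4 9 5 11 6 8))^8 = (4 5 6)(8 9 11)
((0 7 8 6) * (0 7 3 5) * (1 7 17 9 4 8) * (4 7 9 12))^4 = (0 3 5)(1 9 7)(4 12 17 6 8)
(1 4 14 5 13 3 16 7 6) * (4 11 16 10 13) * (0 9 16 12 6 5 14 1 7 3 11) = (0 9 16 3 10 13 11 12 6 7 5 4 1) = [9, 0, 2, 10, 1, 4, 7, 5, 8, 16, 13, 12, 6, 11, 14, 15, 3]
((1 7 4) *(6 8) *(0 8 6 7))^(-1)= ((0 8 7 4 1))^(-1)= (0 1 4 7 8)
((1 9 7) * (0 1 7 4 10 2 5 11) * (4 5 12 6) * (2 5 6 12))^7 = (12)(0 11 5 10 4 6 9 1) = ((12)(0 1 9 6 4 10 5 11))^7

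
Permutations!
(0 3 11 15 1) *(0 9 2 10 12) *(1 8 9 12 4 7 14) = [3, 12, 10, 11, 7, 5, 6, 14, 9, 2, 4, 15, 0, 13, 1, 8] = (0 3 11 15 8 9 2 10 4 7 14 1 12)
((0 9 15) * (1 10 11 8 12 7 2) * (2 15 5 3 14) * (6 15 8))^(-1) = ((0 9 5 3 14 2 1 10 11 6 15)(7 8 12))^(-1) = (0 15 6 11 10 1 2 14 3 5 9)(7 12 8)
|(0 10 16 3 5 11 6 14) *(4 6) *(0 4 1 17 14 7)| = 12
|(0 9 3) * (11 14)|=6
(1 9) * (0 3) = (0 3)(1 9) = [3, 9, 2, 0, 4, 5, 6, 7, 8, 1]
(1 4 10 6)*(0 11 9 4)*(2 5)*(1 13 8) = [11, 0, 5, 3, 10, 2, 13, 7, 1, 4, 6, 9, 12, 8] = (0 11 9 4 10 6 13 8 1)(2 5)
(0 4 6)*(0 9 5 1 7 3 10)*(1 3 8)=(0 4 6 9 5 3 10)(1 7 8)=[4, 7, 2, 10, 6, 3, 9, 8, 1, 5, 0]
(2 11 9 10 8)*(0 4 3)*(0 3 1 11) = (0 4 1 11 9 10 8 2) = [4, 11, 0, 3, 1, 5, 6, 7, 2, 10, 8, 9]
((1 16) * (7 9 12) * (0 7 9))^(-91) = ((0 7)(1 16)(9 12))^(-91) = (0 7)(1 16)(9 12)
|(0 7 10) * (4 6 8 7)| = 6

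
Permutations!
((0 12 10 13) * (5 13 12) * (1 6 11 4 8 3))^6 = ((0 5 13)(1 6 11 4 8 3)(10 12))^6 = (13)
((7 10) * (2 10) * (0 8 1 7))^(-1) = (0 10 2 7 1 8)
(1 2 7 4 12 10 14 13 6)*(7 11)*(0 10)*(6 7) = [10, 2, 11, 3, 12, 5, 1, 4, 8, 9, 14, 6, 0, 7, 13] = (0 10 14 13 7 4 12)(1 2 11 6)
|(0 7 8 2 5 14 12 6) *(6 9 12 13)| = 8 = |(0 7 8 2 5 14 13 6)(9 12)|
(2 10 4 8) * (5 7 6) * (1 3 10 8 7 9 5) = (1 3 10 4 7 6)(2 8)(5 9) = [0, 3, 8, 10, 7, 9, 1, 6, 2, 5, 4]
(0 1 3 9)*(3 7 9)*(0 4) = (0 1 7 9 4) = [1, 7, 2, 3, 0, 5, 6, 9, 8, 4]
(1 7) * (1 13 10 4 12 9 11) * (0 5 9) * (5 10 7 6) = (0 10 4 12)(1 6 5 9 11)(7 13) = [10, 6, 2, 3, 12, 9, 5, 13, 8, 11, 4, 1, 0, 7]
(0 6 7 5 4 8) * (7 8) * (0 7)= (0 6 8 7 5 4)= [6, 1, 2, 3, 0, 4, 8, 5, 7]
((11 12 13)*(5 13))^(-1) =((5 13 11 12))^(-1) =(5 12 11 13)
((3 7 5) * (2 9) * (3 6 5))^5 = ((2 9)(3 7)(5 6))^5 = (2 9)(3 7)(5 6)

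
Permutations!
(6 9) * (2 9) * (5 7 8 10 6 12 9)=(2 5 7 8 10 6)(9 12)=[0, 1, 5, 3, 4, 7, 2, 8, 10, 12, 6, 11, 9]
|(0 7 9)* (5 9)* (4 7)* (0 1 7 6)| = 12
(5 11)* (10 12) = (5 11)(10 12) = [0, 1, 2, 3, 4, 11, 6, 7, 8, 9, 12, 5, 10]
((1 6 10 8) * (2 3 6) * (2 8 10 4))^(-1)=(10)(1 8)(2 4 6 3)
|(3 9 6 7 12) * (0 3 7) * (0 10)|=|(0 3 9 6 10)(7 12)|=10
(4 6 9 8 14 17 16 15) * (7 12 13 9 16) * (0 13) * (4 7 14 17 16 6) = (0 13 9 8 17 14 16 15 7 12) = [13, 1, 2, 3, 4, 5, 6, 12, 17, 8, 10, 11, 0, 9, 16, 7, 15, 14]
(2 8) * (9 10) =(2 8)(9 10) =[0, 1, 8, 3, 4, 5, 6, 7, 2, 10, 9]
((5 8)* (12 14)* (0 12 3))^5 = ((0 12 14 3)(5 8))^5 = (0 12 14 3)(5 8)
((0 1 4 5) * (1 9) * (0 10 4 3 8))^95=(4 10 5)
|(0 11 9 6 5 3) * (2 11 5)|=12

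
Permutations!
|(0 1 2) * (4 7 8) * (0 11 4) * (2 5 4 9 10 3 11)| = |(0 1 5 4 7 8)(3 11 9 10)| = 12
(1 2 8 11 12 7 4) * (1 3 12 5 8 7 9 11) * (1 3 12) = (1 2 7 4 12 9 11 5 8 3) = [0, 2, 7, 1, 12, 8, 6, 4, 3, 11, 10, 5, 9]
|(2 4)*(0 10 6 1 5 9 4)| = |(0 10 6 1 5 9 4 2)| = 8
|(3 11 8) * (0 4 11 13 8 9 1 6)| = 6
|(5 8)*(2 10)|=|(2 10)(5 8)|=2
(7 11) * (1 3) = (1 3)(7 11) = [0, 3, 2, 1, 4, 5, 6, 11, 8, 9, 10, 7]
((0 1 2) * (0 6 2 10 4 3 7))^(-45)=(0 4)(1 3)(2 6)(7 10)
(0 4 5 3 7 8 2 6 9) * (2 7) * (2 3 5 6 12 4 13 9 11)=(0 13 9)(2 12 4 6 11)(7 8)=[13, 1, 12, 3, 6, 5, 11, 8, 7, 0, 10, 2, 4, 9]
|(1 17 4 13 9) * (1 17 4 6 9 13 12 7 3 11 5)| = 21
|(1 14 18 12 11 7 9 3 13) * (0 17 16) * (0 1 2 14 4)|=45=|(0 17 16 1 4)(2 14 18 12 11 7 9 3 13)|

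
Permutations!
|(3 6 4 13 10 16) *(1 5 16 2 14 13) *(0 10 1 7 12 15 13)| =|(0 10 2 14)(1 5 16 3 6 4 7 12 15 13)| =20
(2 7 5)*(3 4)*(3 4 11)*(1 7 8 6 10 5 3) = (1 7 3 11)(2 8 6 10 5) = [0, 7, 8, 11, 4, 2, 10, 3, 6, 9, 5, 1]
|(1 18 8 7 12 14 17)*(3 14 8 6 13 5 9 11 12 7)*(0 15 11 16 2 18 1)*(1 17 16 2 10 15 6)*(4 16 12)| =|(0 6 13 5 9 2 18 1 17)(3 14 12 8)(4 16 10 15 11)| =180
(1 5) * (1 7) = (1 5 7) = [0, 5, 2, 3, 4, 7, 6, 1]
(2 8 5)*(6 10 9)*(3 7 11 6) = (2 8 5)(3 7 11 6 10 9) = [0, 1, 8, 7, 4, 2, 10, 11, 5, 3, 9, 6]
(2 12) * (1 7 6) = (1 7 6)(2 12) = [0, 7, 12, 3, 4, 5, 1, 6, 8, 9, 10, 11, 2]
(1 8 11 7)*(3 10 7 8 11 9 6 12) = [0, 11, 2, 10, 4, 5, 12, 1, 9, 6, 7, 8, 3] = (1 11 8 9 6 12 3 10 7)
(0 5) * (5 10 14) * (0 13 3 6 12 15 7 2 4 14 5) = [10, 1, 4, 6, 14, 13, 12, 2, 8, 9, 5, 11, 15, 3, 0, 7] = (0 10 5 13 3 6 12 15 7 2 4 14)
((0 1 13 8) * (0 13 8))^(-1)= (0 13 8 1)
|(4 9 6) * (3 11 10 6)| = 6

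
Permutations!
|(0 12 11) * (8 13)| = 6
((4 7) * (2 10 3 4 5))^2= (2 3 7)(4 5 10)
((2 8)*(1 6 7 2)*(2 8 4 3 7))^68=(1 7 4 6 8 3 2)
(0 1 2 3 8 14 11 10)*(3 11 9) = (0 1 2 11 10)(3 8 14 9) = [1, 2, 11, 8, 4, 5, 6, 7, 14, 3, 0, 10, 12, 13, 9]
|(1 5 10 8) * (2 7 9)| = 12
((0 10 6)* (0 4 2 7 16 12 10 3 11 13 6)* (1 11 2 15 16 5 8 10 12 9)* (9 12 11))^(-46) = ((0 3 2 7 5 8 10)(1 9)(4 15 16 12 11 13 6))^(-46) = (0 7 10 2 8 3 5)(4 12 6 16 13 15 11)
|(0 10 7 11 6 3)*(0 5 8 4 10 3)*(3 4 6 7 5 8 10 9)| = |(0 4 9 3 8 6)(5 10)(7 11)| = 6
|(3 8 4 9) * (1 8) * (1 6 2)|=7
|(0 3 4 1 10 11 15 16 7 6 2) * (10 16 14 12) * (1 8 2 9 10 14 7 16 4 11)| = |(16)(0 3 11 15 7 6 9 10 1 4 8 2)(12 14)| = 12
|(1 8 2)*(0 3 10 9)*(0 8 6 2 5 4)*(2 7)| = 28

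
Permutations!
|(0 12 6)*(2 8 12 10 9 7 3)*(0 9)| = 14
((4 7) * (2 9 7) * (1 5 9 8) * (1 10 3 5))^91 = (2 3 7 8 5 4 10 9)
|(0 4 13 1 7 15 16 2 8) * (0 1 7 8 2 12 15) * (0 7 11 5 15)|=|(0 4 13 11 5 15 16 12)(1 8)|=8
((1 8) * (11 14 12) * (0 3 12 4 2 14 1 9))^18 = ((0 3 12 11 1 8 9)(2 14 4))^18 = (14)(0 1 3 8 12 9 11)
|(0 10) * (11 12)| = |(0 10)(11 12)| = 2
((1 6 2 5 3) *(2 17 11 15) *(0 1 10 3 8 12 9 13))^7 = (0 5 6 12 11 13 2 1 8 17 9 15)(3 10)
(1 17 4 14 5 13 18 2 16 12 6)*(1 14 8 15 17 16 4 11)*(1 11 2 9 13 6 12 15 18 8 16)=(2 4 16 15 17)(5 6 14)(8 18 9 13)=[0, 1, 4, 3, 16, 6, 14, 7, 18, 13, 10, 11, 12, 8, 5, 17, 15, 2, 9]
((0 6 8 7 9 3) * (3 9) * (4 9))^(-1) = (0 3 7 8 6)(4 9)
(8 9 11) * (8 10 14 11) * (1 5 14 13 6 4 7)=[0, 5, 2, 3, 7, 14, 4, 1, 9, 8, 13, 10, 12, 6, 11]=(1 5 14 11 10 13 6 4 7)(8 9)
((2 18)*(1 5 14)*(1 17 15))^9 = (1 15 17 14 5)(2 18)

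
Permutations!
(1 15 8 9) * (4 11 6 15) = (1 4 11 6 15 8 9) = [0, 4, 2, 3, 11, 5, 15, 7, 9, 1, 10, 6, 12, 13, 14, 8]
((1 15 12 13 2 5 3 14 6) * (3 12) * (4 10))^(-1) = ((1 15 3 14 6)(2 5 12 13)(4 10))^(-1) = (1 6 14 3 15)(2 13 12 5)(4 10)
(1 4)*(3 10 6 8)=[0, 4, 2, 10, 1, 5, 8, 7, 3, 9, 6]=(1 4)(3 10 6 8)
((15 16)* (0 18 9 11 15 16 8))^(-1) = (0 8 15 11 9 18)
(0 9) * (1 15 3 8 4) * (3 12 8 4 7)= (0 9)(1 15 12 8 7 3 4)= [9, 15, 2, 4, 1, 5, 6, 3, 7, 0, 10, 11, 8, 13, 14, 12]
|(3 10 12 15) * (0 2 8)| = |(0 2 8)(3 10 12 15)| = 12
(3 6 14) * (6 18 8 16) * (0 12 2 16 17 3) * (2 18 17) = (0 12 18 8 2 16 6 14)(3 17) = [12, 1, 16, 17, 4, 5, 14, 7, 2, 9, 10, 11, 18, 13, 0, 15, 6, 3, 8]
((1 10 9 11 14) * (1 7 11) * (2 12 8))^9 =((1 10 9)(2 12 8)(7 11 14))^9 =(14)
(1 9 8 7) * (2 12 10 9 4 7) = [0, 4, 12, 3, 7, 5, 6, 1, 2, 8, 9, 11, 10] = (1 4 7)(2 12 10 9 8)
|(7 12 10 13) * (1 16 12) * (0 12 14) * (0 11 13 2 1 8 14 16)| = 5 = |(16)(0 12 10 2 1)(7 8 14 11 13)|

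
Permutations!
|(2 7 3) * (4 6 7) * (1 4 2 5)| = 6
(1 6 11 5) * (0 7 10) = (0 7 10)(1 6 11 5) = [7, 6, 2, 3, 4, 1, 11, 10, 8, 9, 0, 5]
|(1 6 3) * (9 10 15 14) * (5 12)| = |(1 6 3)(5 12)(9 10 15 14)| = 12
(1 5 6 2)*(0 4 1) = (0 4 1 5 6 2) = [4, 5, 0, 3, 1, 6, 2]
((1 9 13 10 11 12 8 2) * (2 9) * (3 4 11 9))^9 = ((1 2)(3 4 11 12 8)(9 13 10))^9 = (13)(1 2)(3 8 12 11 4)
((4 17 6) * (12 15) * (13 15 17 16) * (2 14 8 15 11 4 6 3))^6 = ((2 14 8 15 12 17 3)(4 16 13 11))^6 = (2 3 17 12 15 8 14)(4 13)(11 16)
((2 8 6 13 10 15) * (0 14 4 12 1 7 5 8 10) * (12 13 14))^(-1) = ((0 12 1 7 5 8 6 14 4 13)(2 10 15))^(-1) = (0 13 4 14 6 8 5 7 1 12)(2 15 10)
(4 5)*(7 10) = [0, 1, 2, 3, 5, 4, 6, 10, 8, 9, 7] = (4 5)(7 10)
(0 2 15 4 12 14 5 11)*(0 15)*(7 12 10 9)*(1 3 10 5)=(0 2)(1 3 10 9 7 12 14)(4 5 11 15)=[2, 3, 0, 10, 5, 11, 6, 12, 8, 7, 9, 15, 14, 13, 1, 4]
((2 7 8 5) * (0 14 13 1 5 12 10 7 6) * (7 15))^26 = ((0 14 13 1 5 2 6)(7 8 12 10 15))^26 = (0 2 1 14 6 5 13)(7 8 12 10 15)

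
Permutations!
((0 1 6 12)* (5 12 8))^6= ((0 1 6 8 5 12))^6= (12)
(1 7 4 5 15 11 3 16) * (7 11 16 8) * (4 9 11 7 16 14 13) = (1 7 9 11 3 8 16)(4 5 15 14 13) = [0, 7, 2, 8, 5, 15, 6, 9, 16, 11, 10, 3, 12, 4, 13, 14, 1]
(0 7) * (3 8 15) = (0 7)(3 8 15) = [7, 1, 2, 8, 4, 5, 6, 0, 15, 9, 10, 11, 12, 13, 14, 3]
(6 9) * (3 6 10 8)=(3 6 9 10 8)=[0, 1, 2, 6, 4, 5, 9, 7, 3, 10, 8]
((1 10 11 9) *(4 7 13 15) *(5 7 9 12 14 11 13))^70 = ((1 10 13 15 4 9)(5 7)(11 12 14))^70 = (1 4 13)(9 15 10)(11 12 14)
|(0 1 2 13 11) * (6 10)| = 10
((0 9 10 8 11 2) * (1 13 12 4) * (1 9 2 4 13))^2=((0 2)(4 9 10 8 11)(12 13))^2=(13)(4 10 11 9 8)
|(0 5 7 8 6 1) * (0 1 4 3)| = 7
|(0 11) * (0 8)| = 3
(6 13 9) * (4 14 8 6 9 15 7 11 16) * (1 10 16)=(1 10 16 4 14 8 6 13 15 7 11)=[0, 10, 2, 3, 14, 5, 13, 11, 6, 9, 16, 1, 12, 15, 8, 7, 4]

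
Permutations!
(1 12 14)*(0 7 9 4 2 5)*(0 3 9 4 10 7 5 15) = (0 5 3 9 10 7 4 2 15)(1 12 14) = [5, 12, 15, 9, 2, 3, 6, 4, 8, 10, 7, 11, 14, 13, 1, 0]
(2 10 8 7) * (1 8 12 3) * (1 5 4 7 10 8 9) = (1 9)(2 8 10 12 3 5 4 7) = [0, 9, 8, 5, 7, 4, 6, 2, 10, 1, 12, 11, 3]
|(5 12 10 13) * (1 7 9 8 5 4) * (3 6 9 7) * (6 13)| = 12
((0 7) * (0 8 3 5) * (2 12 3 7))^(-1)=((0 2 12 3 5)(7 8))^(-1)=(0 5 3 12 2)(7 8)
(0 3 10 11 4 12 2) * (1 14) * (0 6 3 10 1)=(0 10 11 4 12 2 6 3 1 14)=[10, 14, 6, 1, 12, 5, 3, 7, 8, 9, 11, 4, 2, 13, 0]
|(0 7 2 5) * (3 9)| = 4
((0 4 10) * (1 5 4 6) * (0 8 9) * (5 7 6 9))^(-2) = (1 7 6)(4 8)(5 10)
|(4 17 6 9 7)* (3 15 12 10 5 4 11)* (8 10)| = 12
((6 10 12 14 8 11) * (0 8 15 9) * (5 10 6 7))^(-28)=(0 11 5 12 15)(7 10 14 9 8)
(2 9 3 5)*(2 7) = (2 9 3 5 7) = [0, 1, 9, 5, 4, 7, 6, 2, 8, 3]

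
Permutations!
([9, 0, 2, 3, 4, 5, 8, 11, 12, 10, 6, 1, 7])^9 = [0, 1, 2, 3, 4, 5, 6, 7, 8, 9, 10, 11, 12]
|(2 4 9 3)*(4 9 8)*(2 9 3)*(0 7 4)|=12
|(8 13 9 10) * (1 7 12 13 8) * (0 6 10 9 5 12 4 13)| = 9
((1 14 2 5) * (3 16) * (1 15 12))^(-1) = ((1 14 2 5 15 12)(3 16))^(-1) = (1 12 15 5 2 14)(3 16)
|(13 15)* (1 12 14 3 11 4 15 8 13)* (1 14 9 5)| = 20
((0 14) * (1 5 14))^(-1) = ((0 1 5 14))^(-1) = (0 14 5 1)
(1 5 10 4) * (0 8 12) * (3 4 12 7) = (0 8 7 3 4 1 5 10 12) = [8, 5, 2, 4, 1, 10, 6, 3, 7, 9, 12, 11, 0]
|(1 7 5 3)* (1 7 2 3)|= 5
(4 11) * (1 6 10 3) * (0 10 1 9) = (0 10 3 9)(1 6)(4 11) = [10, 6, 2, 9, 11, 5, 1, 7, 8, 0, 3, 4]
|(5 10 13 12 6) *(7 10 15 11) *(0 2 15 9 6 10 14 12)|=9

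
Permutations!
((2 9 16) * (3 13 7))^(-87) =((2 9 16)(3 13 7))^(-87) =(16)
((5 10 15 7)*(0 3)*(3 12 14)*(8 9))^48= (15)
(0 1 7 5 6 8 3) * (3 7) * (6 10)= (0 1 3)(5 10 6 8 7)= [1, 3, 2, 0, 4, 10, 8, 5, 7, 9, 6]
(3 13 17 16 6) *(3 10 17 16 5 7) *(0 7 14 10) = [7, 1, 2, 13, 4, 14, 0, 3, 8, 9, 17, 11, 12, 16, 10, 15, 6, 5] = (0 7 3 13 16 6)(5 14 10 17)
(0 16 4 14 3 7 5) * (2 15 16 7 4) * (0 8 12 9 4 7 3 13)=(0 3 7 5 8 12 9 4 14 13)(2 15 16)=[3, 1, 15, 7, 14, 8, 6, 5, 12, 4, 10, 11, 9, 0, 13, 16, 2]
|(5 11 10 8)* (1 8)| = 5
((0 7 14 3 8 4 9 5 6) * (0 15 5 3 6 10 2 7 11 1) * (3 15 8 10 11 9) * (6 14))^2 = (0 15 11)(1 9 5)(2 6 4 10 7 8 3)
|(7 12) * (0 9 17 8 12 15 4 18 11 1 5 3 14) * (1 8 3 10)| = |(0 9 17 3 14)(1 5 10)(4 18 11 8 12 7 15)| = 105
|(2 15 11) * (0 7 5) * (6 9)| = |(0 7 5)(2 15 11)(6 9)| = 6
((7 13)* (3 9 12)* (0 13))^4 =((0 13 7)(3 9 12))^4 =(0 13 7)(3 9 12)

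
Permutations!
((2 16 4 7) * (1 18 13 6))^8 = (18)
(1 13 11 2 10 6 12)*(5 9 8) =(1 13 11 2 10 6 12)(5 9 8) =[0, 13, 10, 3, 4, 9, 12, 7, 5, 8, 6, 2, 1, 11]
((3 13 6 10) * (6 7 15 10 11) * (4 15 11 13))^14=((3 4 15 10)(6 13 7 11))^14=(3 15)(4 10)(6 7)(11 13)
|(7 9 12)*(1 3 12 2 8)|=|(1 3 12 7 9 2 8)|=7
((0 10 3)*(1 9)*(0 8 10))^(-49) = ((1 9)(3 8 10))^(-49) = (1 9)(3 10 8)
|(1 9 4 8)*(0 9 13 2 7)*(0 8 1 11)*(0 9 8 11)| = 14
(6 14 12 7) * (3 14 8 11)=(3 14 12 7 6 8 11)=[0, 1, 2, 14, 4, 5, 8, 6, 11, 9, 10, 3, 7, 13, 12]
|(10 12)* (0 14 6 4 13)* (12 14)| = 7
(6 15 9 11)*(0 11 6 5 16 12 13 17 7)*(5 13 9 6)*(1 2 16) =[11, 2, 16, 3, 4, 1, 15, 0, 8, 5, 10, 13, 9, 17, 14, 6, 12, 7] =(0 11 13 17 7)(1 2 16 12 9 5)(6 15)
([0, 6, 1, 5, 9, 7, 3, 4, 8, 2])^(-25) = [0, 2, 9, 6, 7, 3, 1, 5, 8, 4]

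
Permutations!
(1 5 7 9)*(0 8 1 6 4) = [8, 5, 2, 3, 0, 7, 4, 9, 1, 6] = (0 8 1 5 7 9 6 4)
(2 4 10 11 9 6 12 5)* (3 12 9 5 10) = (2 4 3 12 10 11 5)(6 9) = [0, 1, 4, 12, 3, 2, 9, 7, 8, 6, 11, 5, 10]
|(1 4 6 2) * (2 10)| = |(1 4 6 10 2)| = 5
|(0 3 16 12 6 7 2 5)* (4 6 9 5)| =|(0 3 16 12 9 5)(2 4 6 7)| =12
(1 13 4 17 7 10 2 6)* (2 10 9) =[0, 13, 6, 3, 17, 5, 1, 9, 8, 2, 10, 11, 12, 4, 14, 15, 16, 7] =(1 13 4 17 7 9 2 6)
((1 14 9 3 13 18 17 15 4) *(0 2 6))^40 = (0 2 6)(1 13 4 3 15 9 17 14 18)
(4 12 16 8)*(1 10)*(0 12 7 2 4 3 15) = (0 12 16 8 3 15)(1 10)(2 4 7) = [12, 10, 4, 15, 7, 5, 6, 2, 3, 9, 1, 11, 16, 13, 14, 0, 8]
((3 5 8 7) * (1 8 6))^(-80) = (1 5 7)(3 8 6)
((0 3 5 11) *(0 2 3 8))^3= (0 8)(2 11 5 3)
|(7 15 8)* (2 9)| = 6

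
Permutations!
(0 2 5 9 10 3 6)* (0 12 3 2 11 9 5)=(0 11 9 10 2)(3 6 12)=[11, 1, 0, 6, 4, 5, 12, 7, 8, 10, 2, 9, 3]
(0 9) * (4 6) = (0 9)(4 6) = [9, 1, 2, 3, 6, 5, 4, 7, 8, 0]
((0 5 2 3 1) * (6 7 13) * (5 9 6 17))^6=((0 9 6 7 13 17 5 2 3 1))^6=(0 5 6 3 13)(1 17 9 2 7)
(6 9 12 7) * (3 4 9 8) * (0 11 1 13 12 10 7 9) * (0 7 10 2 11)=(1 13 12 9 2 11)(3 4 7 6 8)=[0, 13, 11, 4, 7, 5, 8, 6, 3, 2, 10, 1, 9, 12]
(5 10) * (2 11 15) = [0, 1, 11, 3, 4, 10, 6, 7, 8, 9, 5, 15, 12, 13, 14, 2] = (2 11 15)(5 10)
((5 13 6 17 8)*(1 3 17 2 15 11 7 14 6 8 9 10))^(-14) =(1 3 17 9 10)(2 14 11)(5 13 8)(6 7 15)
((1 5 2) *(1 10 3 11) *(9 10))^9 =(1 2 10 11 5 9 3)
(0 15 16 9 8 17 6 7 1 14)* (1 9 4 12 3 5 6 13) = (0 15 16 4 12 3 5 6 7 9 8 17 13 1 14) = [15, 14, 2, 5, 12, 6, 7, 9, 17, 8, 10, 11, 3, 1, 0, 16, 4, 13]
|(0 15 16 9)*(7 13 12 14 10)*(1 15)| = 5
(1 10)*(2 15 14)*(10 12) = [0, 12, 15, 3, 4, 5, 6, 7, 8, 9, 1, 11, 10, 13, 2, 14] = (1 12 10)(2 15 14)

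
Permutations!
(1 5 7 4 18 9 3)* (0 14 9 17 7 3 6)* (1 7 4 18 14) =[1, 5, 2, 7, 14, 3, 0, 18, 8, 6, 10, 11, 12, 13, 9, 15, 16, 4, 17] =(0 1 5 3 7 18 17 4 14 9 6)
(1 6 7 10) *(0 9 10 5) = (0 9 10 1 6 7 5) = [9, 6, 2, 3, 4, 0, 7, 5, 8, 10, 1]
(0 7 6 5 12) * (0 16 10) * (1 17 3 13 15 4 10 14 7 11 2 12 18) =(0 11 2 12 16 14 7 6 5 18 1 17 3 13 15 4 10) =[11, 17, 12, 13, 10, 18, 5, 6, 8, 9, 0, 2, 16, 15, 7, 4, 14, 3, 1]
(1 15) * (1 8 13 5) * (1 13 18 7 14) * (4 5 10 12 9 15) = (1 4 5 13 10 12 9 15 8 18 7 14) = [0, 4, 2, 3, 5, 13, 6, 14, 18, 15, 12, 11, 9, 10, 1, 8, 16, 17, 7]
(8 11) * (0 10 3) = (0 10 3)(8 11) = [10, 1, 2, 0, 4, 5, 6, 7, 11, 9, 3, 8]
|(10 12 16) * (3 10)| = 4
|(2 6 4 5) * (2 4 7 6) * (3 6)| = |(3 6 7)(4 5)| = 6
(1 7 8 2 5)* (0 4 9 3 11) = [4, 7, 5, 11, 9, 1, 6, 8, 2, 3, 10, 0] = (0 4 9 3 11)(1 7 8 2 5)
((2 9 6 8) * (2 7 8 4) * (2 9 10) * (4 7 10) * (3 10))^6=(2 3 7 9)(4 10 8 6)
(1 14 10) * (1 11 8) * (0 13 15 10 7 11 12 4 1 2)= [13, 14, 0, 3, 1, 5, 6, 11, 2, 9, 12, 8, 4, 15, 7, 10]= (0 13 15 10 12 4 1 14 7 11 8 2)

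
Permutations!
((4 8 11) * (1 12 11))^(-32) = ((1 12 11 4 8))^(-32) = (1 4 12 8 11)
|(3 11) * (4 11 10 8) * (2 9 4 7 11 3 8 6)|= |(2 9 4 3 10 6)(7 11 8)|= 6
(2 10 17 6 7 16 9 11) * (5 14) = (2 10 17 6 7 16 9 11)(5 14) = [0, 1, 10, 3, 4, 14, 7, 16, 8, 11, 17, 2, 12, 13, 5, 15, 9, 6]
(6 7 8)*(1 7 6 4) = (1 7 8 4) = [0, 7, 2, 3, 1, 5, 6, 8, 4]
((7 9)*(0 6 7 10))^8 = ((0 6 7 9 10))^8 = (0 9 6 10 7)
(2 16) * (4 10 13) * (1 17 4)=(1 17 4 10 13)(2 16)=[0, 17, 16, 3, 10, 5, 6, 7, 8, 9, 13, 11, 12, 1, 14, 15, 2, 4]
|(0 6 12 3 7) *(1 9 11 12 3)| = |(0 6 3 7)(1 9 11 12)| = 4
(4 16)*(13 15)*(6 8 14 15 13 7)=(4 16)(6 8 14 15 7)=[0, 1, 2, 3, 16, 5, 8, 6, 14, 9, 10, 11, 12, 13, 15, 7, 4]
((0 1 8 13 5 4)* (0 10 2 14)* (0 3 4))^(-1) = (0 5 13 8 1)(2 10 4 3 14)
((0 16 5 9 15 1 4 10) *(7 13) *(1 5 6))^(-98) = (0 4 6)(1 16 10)(5 9 15)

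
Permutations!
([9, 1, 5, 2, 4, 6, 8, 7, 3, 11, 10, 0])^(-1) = [11, 1, 3, 8, 4, 2, 5, 7, 6, 0, 10, 9]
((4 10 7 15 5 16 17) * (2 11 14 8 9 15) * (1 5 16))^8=(2 4 15 14 7 17 9 11 10 16 8)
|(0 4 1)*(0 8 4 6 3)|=3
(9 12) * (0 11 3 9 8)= [11, 1, 2, 9, 4, 5, 6, 7, 0, 12, 10, 3, 8]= (0 11 3 9 12 8)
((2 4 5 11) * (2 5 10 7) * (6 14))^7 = ((2 4 10 7)(5 11)(6 14))^7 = (2 7 10 4)(5 11)(6 14)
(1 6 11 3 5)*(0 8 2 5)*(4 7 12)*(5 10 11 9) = [8, 6, 10, 0, 7, 1, 9, 12, 2, 5, 11, 3, 4] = (0 8 2 10 11 3)(1 6 9 5)(4 7 12)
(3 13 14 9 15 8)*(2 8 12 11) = [0, 1, 8, 13, 4, 5, 6, 7, 3, 15, 10, 2, 11, 14, 9, 12] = (2 8 3 13 14 9 15 12 11)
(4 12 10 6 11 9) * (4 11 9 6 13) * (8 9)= [0, 1, 2, 3, 12, 5, 8, 7, 9, 11, 13, 6, 10, 4]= (4 12 10 13)(6 8 9 11)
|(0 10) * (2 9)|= |(0 10)(2 9)|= 2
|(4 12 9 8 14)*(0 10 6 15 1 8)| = 10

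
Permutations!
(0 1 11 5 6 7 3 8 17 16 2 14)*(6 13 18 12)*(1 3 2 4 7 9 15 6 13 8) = [3, 11, 14, 1, 7, 8, 9, 2, 17, 15, 10, 5, 13, 18, 0, 6, 4, 16, 12] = (0 3 1 11 5 8 17 16 4 7 2 14)(6 9 15)(12 13 18)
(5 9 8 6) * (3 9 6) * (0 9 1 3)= (0 9 8)(1 3)(5 6)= [9, 3, 2, 1, 4, 6, 5, 7, 0, 8]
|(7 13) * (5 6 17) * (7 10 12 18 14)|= 6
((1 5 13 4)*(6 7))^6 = ((1 5 13 4)(6 7))^6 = (1 13)(4 5)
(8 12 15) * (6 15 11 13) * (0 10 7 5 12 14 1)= (0 10 7 5 12 11 13 6 15 8 14 1)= [10, 0, 2, 3, 4, 12, 15, 5, 14, 9, 7, 13, 11, 6, 1, 8]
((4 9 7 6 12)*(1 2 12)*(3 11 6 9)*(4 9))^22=((1 2 12 9 7 4 3 11 6))^22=(1 7 6 9 11 12 3 2 4)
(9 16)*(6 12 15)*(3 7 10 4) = (3 7 10 4)(6 12 15)(9 16) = [0, 1, 2, 7, 3, 5, 12, 10, 8, 16, 4, 11, 15, 13, 14, 6, 9]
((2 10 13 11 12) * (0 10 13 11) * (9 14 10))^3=((0 9 14 10 11 12 2 13))^3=(0 10 2 9 11 13 14 12)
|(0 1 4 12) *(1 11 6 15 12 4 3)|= |(0 11 6 15 12)(1 3)|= 10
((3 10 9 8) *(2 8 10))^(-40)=((2 8 3)(9 10))^(-40)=(10)(2 3 8)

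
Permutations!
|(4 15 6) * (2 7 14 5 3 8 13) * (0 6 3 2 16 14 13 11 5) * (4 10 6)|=|(0 4 15 3 8 11 5 2 7 13 16 14)(6 10)|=12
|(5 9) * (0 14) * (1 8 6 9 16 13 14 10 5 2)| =|(0 10 5 16 13 14)(1 8 6 9 2)| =30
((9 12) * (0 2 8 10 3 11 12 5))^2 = (0 8 3 12 5 2 10 11 9)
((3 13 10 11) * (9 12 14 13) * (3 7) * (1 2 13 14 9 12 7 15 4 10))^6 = ((1 2 13)(3 12 9 7)(4 10 11 15))^6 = (3 9)(4 11)(7 12)(10 15)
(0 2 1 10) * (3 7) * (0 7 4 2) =(1 10 7 3 4 2) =[0, 10, 1, 4, 2, 5, 6, 3, 8, 9, 7]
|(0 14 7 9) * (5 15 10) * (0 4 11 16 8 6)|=|(0 14 7 9 4 11 16 8 6)(5 15 10)|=9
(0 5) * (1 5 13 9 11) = (0 13 9 11 1 5) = [13, 5, 2, 3, 4, 0, 6, 7, 8, 11, 10, 1, 12, 9]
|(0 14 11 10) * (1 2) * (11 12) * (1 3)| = |(0 14 12 11 10)(1 2 3)| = 15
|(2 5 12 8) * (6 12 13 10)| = 7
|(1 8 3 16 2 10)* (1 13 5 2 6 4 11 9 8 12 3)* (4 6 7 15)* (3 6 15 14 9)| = |(1 12 6 15 4 11 3 16 7 14 9 8)(2 10 13 5)| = 12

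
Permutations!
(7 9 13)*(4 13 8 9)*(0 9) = (0 9 8)(4 13 7) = [9, 1, 2, 3, 13, 5, 6, 4, 0, 8, 10, 11, 12, 7]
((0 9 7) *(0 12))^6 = ((0 9 7 12))^6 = (0 7)(9 12)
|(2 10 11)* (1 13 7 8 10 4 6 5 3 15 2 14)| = |(1 13 7 8 10 11 14)(2 4 6 5 3 15)| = 42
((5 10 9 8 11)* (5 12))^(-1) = (5 12 11 8 9 10)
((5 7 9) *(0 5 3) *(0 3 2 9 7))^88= (9)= ((0 5)(2 9))^88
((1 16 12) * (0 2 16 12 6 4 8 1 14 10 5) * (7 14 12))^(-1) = ((0 2 16 6 4 8 1 7 14 10 5))^(-1) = (0 5 10 14 7 1 8 4 6 16 2)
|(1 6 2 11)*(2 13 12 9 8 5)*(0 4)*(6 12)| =|(0 4)(1 12 9 8 5 2 11)(6 13)| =14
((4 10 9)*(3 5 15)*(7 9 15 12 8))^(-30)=((3 5 12 8 7 9 4 10 15))^(-30)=(3 4 8)(5 10 7)(9 12 15)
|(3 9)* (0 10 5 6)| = 4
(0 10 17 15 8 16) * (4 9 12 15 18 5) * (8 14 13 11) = [10, 1, 2, 3, 9, 4, 6, 7, 16, 12, 17, 8, 15, 11, 13, 14, 0, 18, 5] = (0 10 17 18 5 4 9 12 15 14 13 11 8 16)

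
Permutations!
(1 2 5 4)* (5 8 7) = (1 2 8 7 5 4) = [0, 2, 8, 3, 1, 4, 6, 5, 7]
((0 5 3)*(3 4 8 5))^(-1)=(0 3)(4 5 8)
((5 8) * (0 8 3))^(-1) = (0 3 5 8) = ((0 8 5 3))^(-1)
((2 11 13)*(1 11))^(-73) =(1 2 13 11)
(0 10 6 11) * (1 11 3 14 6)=(0 10 1 11)(3 14 6)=[10, 11, 2, 14, 4, 5, 3, 7, 8, 9, 1, 0, 12, 13, 6]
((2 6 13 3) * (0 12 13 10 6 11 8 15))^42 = (0 13 2 8)(3 11 15 12)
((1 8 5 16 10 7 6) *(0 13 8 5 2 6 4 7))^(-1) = (0 10 16 5 1 6 2 8 13)(4 7)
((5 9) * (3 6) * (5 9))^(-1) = (9)(3 6)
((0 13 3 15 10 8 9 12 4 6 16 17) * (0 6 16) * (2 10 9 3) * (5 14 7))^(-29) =(0 16 9 8 13 17 12 3 2 6 4 15 10)(5 14 7)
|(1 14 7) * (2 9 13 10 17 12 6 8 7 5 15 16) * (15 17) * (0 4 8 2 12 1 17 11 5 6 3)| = 16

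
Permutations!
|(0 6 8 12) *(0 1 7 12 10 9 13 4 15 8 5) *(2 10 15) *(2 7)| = |(0 6 5)(1 2 10 9 13 4 7 12)(8 15)| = 24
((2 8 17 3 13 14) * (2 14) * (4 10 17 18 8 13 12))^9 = (2 13)(3 17 10 4 12)(8 18)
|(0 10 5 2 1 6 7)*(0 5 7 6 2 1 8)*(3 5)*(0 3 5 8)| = |(0 10 7 5 1 2)(3 8)| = 6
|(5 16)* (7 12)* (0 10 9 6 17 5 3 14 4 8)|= |(0 10 9 6 17 5 16 3 14 4 8)(7 12)|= 22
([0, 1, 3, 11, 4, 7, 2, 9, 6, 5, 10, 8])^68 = [0, 1, 8, 6, 4, 9, 11, 5, 3, 7, 10, 2]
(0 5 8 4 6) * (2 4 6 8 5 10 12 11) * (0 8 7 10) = [0, 1, 4, 3, 7, 5, 8, 10, 6, 9, 12, 2, 11] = (2 4 7 10 12 11)(6 8)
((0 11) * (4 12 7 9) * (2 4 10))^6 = ((0 11)(2 4 12 7 9 10))^6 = (12)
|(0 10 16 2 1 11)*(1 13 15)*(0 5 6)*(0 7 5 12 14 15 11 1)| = 9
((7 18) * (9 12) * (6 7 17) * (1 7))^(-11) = (1 6 17 18 7)(9 12)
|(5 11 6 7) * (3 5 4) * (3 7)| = |(3 5 11 6)(4 7)| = 4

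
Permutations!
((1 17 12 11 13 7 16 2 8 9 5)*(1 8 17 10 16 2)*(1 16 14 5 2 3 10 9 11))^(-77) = ((1 9 2 17 12)(3 10 14 5 8 11 13 7))^(-77) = (1 17 9 12 2)(3 5 13 10 8 7 14 11)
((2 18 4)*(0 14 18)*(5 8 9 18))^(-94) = (0 5 9 4)(2 14 8 18)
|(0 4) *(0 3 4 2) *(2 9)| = 6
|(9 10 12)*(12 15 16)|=5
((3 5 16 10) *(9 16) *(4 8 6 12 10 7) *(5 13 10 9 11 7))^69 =((3 13 10)(4 8 6 12 9 16 5 11 7))^69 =(4 5 12)(6 7 16)(8 11 9)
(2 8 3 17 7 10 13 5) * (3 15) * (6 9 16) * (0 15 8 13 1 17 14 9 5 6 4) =(0 15 3 14 9 16 4)(1 17 7 10)(2 13 6 5) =[15, 17, 13, 14, 0, 2, 5, 10, 8, 16, 1, 11, 12, 6, 9, 3, 4, 7]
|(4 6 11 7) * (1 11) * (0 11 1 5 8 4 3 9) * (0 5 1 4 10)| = 24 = |(0 11 7 3 9 5 8 10)(1 4 6)|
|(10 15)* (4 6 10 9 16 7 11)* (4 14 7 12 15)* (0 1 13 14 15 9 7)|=|(0 1 13 14)(4 6 10)(7 11 15)(9 16 12)|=12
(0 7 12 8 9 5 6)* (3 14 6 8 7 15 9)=(0 15 9 5 8 3 14 6)(7 12)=[15, 1, 2, 14, 4, 8, 0, 12, 3, 5, 10, 11, 7, 13, 6, 9]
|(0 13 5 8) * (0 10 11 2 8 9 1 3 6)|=28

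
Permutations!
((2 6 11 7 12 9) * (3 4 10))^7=(2 6 11 7 12 9)(3 4 10)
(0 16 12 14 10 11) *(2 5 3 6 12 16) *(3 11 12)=(16)(0 2 5 11)(3 6)(10 12 14)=[2, 1, 5, 6, 4, 11, 3, 7, 8, 9, 12, 0, 14, 13, 10, 15, 16]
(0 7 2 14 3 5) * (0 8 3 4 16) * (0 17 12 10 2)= [7, 1, 14, 5, 16, 8, 6, 0, 3, 9, 2, 11, 10, 13, 4, 15, 17, 12]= (0 7)(2 14 4 16 17 12 10)(3 5 8)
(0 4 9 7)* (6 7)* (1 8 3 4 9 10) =(0 9 6 7)(1 8 3 4 10) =[9, 8, 2, 4, 10, 5, 7, 0, 3, 6, 1]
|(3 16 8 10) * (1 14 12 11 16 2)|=9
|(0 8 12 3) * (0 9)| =|(0 8 12 3 9)| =5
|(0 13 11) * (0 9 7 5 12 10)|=8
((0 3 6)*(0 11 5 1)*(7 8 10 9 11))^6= ((0 3 6 7 8 10 9 11 5 1))^6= (0 9 6 5 8)(1 10 3 11 7)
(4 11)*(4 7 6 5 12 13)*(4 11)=(5 12 13 11 7 6)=[0, 1, 2, 3, 4, 12, 5, 6, 8, 9, 10, 7, 13, 11]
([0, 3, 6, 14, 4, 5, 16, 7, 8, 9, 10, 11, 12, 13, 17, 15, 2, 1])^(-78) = (1 14)(3 17)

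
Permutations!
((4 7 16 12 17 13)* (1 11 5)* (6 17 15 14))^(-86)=((1 11 5)(4 7 16 12 15 14 6 17 13))^(-86)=(1 11 5)(4 15 13 12 17 16 6 7 14)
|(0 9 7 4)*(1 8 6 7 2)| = 8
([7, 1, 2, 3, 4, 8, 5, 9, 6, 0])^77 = [9, 1, 2, 3, 4, 6, 8, 0, 5, 7]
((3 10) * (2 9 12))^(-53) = (2 9 12)(3 10)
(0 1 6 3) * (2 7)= (0 1 6 3)(2 7)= [1, 6, 7, 0, 4, 5, 3, 2]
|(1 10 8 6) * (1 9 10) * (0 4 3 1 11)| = 20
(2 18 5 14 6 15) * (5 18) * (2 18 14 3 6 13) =[0, 1, 5, 6, 4, 3, 15, 7, 8, 9, 10, 11, 12, 2, 13, 18, 16, 17, 14] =(2 5 3 6 15 18 14 13)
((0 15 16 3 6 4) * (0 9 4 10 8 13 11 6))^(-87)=((0 15 16 3)(4 9)(6 10 8 13 11))^(-87)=(0 15 16 3)(4 9)(6 13 10 11 8)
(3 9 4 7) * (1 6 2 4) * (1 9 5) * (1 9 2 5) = [0, 6, 4, 1, 7, 9, 5, 3, 8, 2] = (1 6 5 9 2 4 7 3)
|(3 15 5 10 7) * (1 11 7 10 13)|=|(1 11 7 3 15 5 13)|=7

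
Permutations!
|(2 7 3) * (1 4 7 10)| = 6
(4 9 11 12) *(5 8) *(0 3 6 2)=(0 3 6 2)(4 9 11 12)(5 8)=[3, 1, 0, 6, 9, 8, 2, 7, 5, 11, 10, 12, 4]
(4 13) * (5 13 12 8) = (4 12 8 5 13) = [0, 1, 2, 3, 12, 13, 6, 7, 5, 9, 10, 11, 8, 4]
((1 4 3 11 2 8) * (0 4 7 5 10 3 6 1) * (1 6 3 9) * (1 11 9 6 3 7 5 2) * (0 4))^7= ((1 5 10 6 3 9 11)(2 8 4 7))^7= (11)(2 7 4 8)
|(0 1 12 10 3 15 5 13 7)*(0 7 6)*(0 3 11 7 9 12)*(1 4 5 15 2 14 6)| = 20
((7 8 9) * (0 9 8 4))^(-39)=(0 9 7 4)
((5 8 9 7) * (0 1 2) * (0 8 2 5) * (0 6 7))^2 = (0 5 8)(1 2 9)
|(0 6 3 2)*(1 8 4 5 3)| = |(0 6 1 8 4 5 3 2)| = 8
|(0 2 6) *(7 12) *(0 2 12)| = 6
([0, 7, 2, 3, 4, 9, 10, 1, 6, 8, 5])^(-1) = (1 7)(5 10 6 8 9)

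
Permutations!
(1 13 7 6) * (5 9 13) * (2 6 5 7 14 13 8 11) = (1 7 5 9 8 11 2 6)(13 14) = [0, 7, 6, 3, 4, 9, 1, 5, 11, 8, 10, 2, 12, 14, 13]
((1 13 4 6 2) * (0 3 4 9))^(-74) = ((0 3 4 6 2 1 13 9))^(-74) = (0 13 2 4)(1 6 3 9)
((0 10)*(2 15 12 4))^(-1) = (0 10)(2 4 12 15)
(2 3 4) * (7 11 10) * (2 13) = (2 3 4 13)(7 11 10) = [0, 1, 3, 4, 13, 5, 6, 11, 8, 9, 7, 10, 12, 2]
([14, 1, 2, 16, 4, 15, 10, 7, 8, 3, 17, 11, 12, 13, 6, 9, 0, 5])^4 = (0 17 3 6 15)(5 16 10 9 14)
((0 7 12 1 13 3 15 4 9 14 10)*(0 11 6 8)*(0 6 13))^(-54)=((0 7 12 1)(3 15 4 9 14 10 11 13)(6 8))^(-54)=(0 12)(1 7)(3 4 14 11)(9 10 13 15)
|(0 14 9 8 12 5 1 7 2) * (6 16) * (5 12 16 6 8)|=14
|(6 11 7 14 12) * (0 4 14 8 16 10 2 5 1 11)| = 40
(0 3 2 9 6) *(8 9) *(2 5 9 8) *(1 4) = [3, 4, 2, 5, 1, 9, 0, 7, 8, 6] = (0 3 5 9 6)(1 4)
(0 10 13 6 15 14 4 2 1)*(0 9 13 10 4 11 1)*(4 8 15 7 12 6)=(0 8 15 14 11 1 9 13 4 2)(6 7 12)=[8, 9, 0, 3, 2, 5, 7, 12, 15, 13, 10, 1, 6, 4, 11, 14]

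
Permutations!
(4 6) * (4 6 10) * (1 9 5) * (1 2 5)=(1 9)(2 5)(4 10)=[0, 9, 5, 3, 10, 2, 6, 7, 8, 1, 4]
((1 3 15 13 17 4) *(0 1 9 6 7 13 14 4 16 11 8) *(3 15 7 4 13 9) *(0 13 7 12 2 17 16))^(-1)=((0 1 15 14 7 9 6 4 3 12 2 17)(8 13 16 11))^(-1)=(0 17 2 12 3 4 6 9 7 14 15 1)(8 11 16 13)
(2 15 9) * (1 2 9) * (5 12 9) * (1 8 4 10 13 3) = (1 2 15 8 4 10 13 3)(5 12 9) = [0, 2, 15, 1, 10, 12, 6, 7, 4, 5, 13, 11, 9, 3, 14, 8]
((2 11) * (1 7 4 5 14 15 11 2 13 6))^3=((1 7 4 5 14 15 11 13 6))^3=(1 5 11)(4 15 6)(7 14 13)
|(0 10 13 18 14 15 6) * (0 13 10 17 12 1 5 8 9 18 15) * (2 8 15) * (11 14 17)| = |(0 11 14)(1 5 15 6 13 2 8 9 18 17 12)| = 33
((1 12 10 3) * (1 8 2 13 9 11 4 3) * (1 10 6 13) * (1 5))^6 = ((1 12 6 13 9 11 4 3 8 2 5))^6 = (1 4 12 3 6 8 13 2 9 5 11)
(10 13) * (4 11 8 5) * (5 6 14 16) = (4 11 8 6 14 16 5)(10 13) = [0, 1, 2, 3, 11, 4, 14, 7, 6, 9, 13, 8, 12, 10, 16, 15, 5]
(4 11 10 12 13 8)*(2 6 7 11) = [0, 1, 6, 3, 2, 5, 7, 11, 4, 9, 12, 10, 13, 8] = (2 6 7 11 10 12 13 8 4)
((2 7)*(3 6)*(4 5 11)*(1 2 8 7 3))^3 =((1 2 3 6)(4 5 11)(7 8))^3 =(11)(1 6 3 2)(7 8)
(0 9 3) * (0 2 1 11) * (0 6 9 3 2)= (0 3)(1 11 6 9 2)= [3, 11, 1, 0, 4, 5, 9, 7, 8, 2, 10, 6]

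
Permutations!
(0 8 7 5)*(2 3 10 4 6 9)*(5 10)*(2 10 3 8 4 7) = (0 4 6 9 10 7 3 5)(2 8) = [4, 1, 8, 5, 6, 0, 9, 3, 2, 10, 7]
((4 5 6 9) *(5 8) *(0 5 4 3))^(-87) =(0 9 5 3 6)(4 8)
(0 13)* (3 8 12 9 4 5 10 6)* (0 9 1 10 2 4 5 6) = (0 13 9 5 2 4 6 3 8 12 1 10) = [13, 10, 4, 8, 6, 2, 3, 7, 12, 5, 0, 11, 1, 9]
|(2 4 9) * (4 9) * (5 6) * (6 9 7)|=5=|(2 7 6 5 9)|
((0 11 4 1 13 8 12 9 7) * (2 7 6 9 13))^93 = ((0 11 4 1 2 7)(6 9)(8 12 13))^93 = (13)(0 1)(2 11)(4 7)(6 9)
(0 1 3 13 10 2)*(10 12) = (0 1 3 13 12 10 2) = [1, 3, 0, 13, 4, 5, 6, 7, 8, 9, 2, 11, 10, 12]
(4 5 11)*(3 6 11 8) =(3 6 11 4 5 8) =[0, 1, 2, 6, 5, 8, 11, 7, 3, 9, 10, 4]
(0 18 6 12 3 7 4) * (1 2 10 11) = (0 18 6 12 3 7 4)(1 2 10 11) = [18, 2, 10, 7, 0, 5, 12, 4, 8, 9, 11, 1, 3, 13, 14, 15, 16, 17, 6]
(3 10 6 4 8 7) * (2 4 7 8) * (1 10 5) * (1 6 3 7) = [0, 10, 4, 5, 2, 6, 1, 7, 8, 9, 3] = (1 10 3 5 6)(2 4)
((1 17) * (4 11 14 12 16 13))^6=((1 17)(4 11 14 12 16 13))^6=(17)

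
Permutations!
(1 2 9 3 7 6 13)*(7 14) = (1 2 9 3 14 7 6 13) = [0, 2, 9, 14, 4, 5, 13, 6, 8, 3, 10, 11, 12, 1, 7]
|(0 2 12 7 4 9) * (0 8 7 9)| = 7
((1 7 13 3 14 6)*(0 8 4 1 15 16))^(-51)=(0 7 6 8 13 15 4 3 16 1 14)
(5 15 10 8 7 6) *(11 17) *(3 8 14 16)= (3 8 7 6 5 15 10 14 16)(11 17)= [0, 1, 2, 8, 4, 15, 5, 6, 7, 9, 14, 17, 12, 13, 16, 10, 3, 11]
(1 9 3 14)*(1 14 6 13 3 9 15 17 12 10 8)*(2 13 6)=(1 15 17 12 10 8)(2 13 3)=[0, 15, 13, 2, 4, 5, 6, 7, 1, 9, 8, 11, 10, 3, 14, 17, 16, 12]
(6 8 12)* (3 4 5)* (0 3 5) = (0 3 4)(6 8 12) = [3, 1, 2, 4, 0, 5, 8, 7, 12, 9, 10, 11, 6]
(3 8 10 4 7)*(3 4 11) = (3 8 10 11)(4 7) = [0, 1, 2, 8, 7, 5, 6, 4, 10, 9, 11, 3]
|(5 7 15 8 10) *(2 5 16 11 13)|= 9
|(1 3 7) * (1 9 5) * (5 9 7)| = |(9)(1 3 5)| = 3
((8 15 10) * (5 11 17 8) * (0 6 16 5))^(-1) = ((0 6 16 5 11 17 8 15 10))^(-1) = (0 10 15 8 17 11 5 16 6)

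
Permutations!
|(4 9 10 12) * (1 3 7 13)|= |(1 3 7 13)(4 9 10 12)|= 4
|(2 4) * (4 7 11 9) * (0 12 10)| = 15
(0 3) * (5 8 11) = (0 3)(5 8 11) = [3, 1, 2, 0, 4, 8, 6, 7, 11, 9, 10, 5]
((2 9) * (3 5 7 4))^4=((2 9)(3 5 7 4))^4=(9)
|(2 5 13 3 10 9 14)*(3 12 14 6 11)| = |(2 5 13 12 14)(3 10 9 6 11)| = 5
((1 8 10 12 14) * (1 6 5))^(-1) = (1 5 6 14 12 10 8)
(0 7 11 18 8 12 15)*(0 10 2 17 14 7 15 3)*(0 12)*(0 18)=(0 15 10 2 17 14 7 11)(3 12)(8 18)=[15, 1, 17, 12, 4, 5, 6, 11, 18, 9, 2, 0, 3, 13, 7, 10, 16, 14, 8]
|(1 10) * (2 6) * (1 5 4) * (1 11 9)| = |(1 10 5 4 11 9)(2 6)| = 6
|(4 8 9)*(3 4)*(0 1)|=|(0 1)(3 4 8 9)|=4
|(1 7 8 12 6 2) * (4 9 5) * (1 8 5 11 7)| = |(2 8 12 6)(4 9 11 7 5)| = 20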